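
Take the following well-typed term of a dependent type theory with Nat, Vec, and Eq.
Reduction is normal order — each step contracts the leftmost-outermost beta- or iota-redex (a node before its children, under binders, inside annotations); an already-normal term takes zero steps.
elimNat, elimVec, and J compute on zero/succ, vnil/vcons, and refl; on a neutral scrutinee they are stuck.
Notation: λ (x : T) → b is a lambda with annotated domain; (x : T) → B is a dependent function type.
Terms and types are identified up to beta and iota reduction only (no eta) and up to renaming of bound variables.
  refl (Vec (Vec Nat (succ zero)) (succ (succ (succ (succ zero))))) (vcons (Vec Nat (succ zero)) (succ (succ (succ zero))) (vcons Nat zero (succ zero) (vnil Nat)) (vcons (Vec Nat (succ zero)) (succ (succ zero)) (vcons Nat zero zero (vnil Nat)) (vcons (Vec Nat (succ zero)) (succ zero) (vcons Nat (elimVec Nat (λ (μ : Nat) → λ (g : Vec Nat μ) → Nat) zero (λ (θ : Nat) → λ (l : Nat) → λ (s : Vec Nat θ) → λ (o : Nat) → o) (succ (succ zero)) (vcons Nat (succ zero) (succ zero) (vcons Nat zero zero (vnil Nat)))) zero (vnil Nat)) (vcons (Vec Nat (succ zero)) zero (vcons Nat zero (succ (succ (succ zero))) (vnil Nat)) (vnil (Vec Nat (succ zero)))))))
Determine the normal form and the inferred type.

normal form:
  refl (Vec (Vec Nat (succ zero)) (succ (succ (succ (succ zero))))) (vcons (Vec Nat (succ zero)) (succ (succ (succ zero))) (vcons Nat zero (succ zero) (vnil Nat)) (vcons (Vec Nat (succ zero)) (succ (succ zero)) (vcons Nat zero zero (vnil Nat)) (vcons (Vec Nat (succ zero)) (succ zero) (vcons Nat zero zero (vnil Nat)) (vcons (Vec Nat (succ zero)) zero (vcons Nat zero (succ (succ (succ zero))) (vnil Nat)) (vnil (Vec Nat (succ zero)))))))
type:
  Eq (Vec (Vec Nat (succ zero)) (succ (succ (succ (succ zero))))) (vcons (Vec Nat (succ zero)) (succ (succ (succ zero))) (vcons Nat zero (succ zero) (vnil Nat)) (vcons (Vec Nat (succ zero)) (succ (succ zero)) (vcons Nat zero zero (vnil Nat)) (vcons (Vec Nat (succ zero)) (succ zero) (vcons Nat zero zero (vnil Nat)) (vcons (Vec Nat (succ zero)) zero (vcons Nat zero (succ (succ (succ zero))) (vnil Nat)) (vnil (Vec Nat (succ zero))))))) (vcons (Vec Nat (succ zero)) (succ (succ (succ zero))) (vcons Nat zero (succ zero) (vnil Nat)) (vcons (Vec Nat (succ zero)) (succ (succ zero)) (vcons Nat zero zero (vnil Nat)) (vcons (Vec Nat (succ zero)) (succ zero) (vcons Nat zero zero (vnil Nat)) (vcons (Vec Nat (succ zero)) zero (vcons Nat zero (succ (succ (succ zero))) (vnil Nat)) (vnil (Vec Nat (succ zero)))))))


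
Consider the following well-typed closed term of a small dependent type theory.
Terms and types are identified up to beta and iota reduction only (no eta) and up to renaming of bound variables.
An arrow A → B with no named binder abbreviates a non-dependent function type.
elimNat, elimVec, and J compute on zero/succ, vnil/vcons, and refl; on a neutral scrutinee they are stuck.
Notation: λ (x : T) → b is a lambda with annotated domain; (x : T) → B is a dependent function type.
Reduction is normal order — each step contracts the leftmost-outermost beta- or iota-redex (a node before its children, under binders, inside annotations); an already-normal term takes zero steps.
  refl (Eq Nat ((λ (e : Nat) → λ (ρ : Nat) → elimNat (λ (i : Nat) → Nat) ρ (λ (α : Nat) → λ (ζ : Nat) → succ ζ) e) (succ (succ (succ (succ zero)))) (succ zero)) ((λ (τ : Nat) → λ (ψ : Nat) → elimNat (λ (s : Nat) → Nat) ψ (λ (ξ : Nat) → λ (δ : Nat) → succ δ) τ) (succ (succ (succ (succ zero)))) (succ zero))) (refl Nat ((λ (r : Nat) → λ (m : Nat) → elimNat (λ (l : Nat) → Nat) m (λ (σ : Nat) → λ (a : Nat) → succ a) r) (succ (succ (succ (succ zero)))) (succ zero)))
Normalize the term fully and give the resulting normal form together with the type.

resulting normal form:
  refl (Eq Nat (succ (succ (succ (succ (succ zero))))) (succ (succ (succ (succ (succ zero)))))) (refl Nat (succ (succ (succ (succ (succ zero))))))
inferred type:
  Eq (Eq Nat (succ (succ (succ (succ (succ zero))))) (succ (succ (succ (succ (succ zero)))))) (refl Nat (succ (succ (succ (succ (succ zero)))))) (refl Nat (succ (succ (succ (succ (succ zero))))))
observation: the first redex contracted is a beta-redex; the normal form is reached in 45 normal-order steps.


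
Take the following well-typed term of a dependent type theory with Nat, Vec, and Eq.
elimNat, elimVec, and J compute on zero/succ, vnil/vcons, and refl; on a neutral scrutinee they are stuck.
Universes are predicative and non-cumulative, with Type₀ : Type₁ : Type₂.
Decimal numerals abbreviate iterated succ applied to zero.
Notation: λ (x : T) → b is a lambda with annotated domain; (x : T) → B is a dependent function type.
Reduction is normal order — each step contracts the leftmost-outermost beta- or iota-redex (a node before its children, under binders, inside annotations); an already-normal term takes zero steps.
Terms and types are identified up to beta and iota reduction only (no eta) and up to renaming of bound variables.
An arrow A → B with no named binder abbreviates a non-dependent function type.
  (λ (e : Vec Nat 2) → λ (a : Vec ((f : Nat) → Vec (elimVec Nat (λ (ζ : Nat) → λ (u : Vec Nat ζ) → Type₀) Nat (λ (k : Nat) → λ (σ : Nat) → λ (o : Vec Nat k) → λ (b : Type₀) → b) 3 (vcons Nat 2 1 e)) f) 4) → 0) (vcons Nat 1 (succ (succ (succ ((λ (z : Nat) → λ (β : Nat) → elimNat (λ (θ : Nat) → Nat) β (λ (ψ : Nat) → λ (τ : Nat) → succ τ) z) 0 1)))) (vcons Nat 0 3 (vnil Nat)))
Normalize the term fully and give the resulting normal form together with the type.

normal form:
  λ (e : Vec ((a : Nat) → Vec Nat a) 4) → 0
inferred type:
  Vec ((e : Nat) → Vec Nat e) 4 → Nat


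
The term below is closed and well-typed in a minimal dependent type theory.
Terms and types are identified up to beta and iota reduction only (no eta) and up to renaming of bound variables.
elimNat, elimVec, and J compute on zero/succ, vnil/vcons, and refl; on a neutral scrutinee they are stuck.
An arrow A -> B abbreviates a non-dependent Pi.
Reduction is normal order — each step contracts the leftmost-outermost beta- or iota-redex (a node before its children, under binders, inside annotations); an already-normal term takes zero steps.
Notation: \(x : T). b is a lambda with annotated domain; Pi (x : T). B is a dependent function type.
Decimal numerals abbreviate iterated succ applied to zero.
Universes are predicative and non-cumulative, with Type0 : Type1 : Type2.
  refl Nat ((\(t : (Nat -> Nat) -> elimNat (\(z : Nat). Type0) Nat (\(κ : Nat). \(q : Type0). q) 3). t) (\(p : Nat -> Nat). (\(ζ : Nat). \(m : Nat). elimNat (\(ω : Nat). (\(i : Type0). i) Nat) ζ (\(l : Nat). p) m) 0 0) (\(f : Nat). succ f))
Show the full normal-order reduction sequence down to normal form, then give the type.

normal-order reduction:
  refl Nat ((\(t : (Nat -> Nat) -> elimNat (\(z : Nat). Type0) Nat (\(κ : Nat). \(q : Type0). q) 3). t) (\(p : Nat -> Nat). (\(ζ : Nat). \(m : Nat). elimNat (\(ω : Nat). (\(i : Type0). i) Nat) ζ (\(l : Nat). p) m) 0 0) (\(f : Nat). succ f))
  ~> refl Nat ((\(t : Nat -> Nat). (\(z : Nat). \(κ : Nat). elimNat (\(q : Nat). (\(p : Type0). p) Nat) z (\(ζ : Nat). t) κ) 0 0) (\(m : Nat). succ m))
  ~> refl Nat ((\(t : Nat). \(z : Nat). elimNat (\(κ : Nat). (\(q : Type0). q) Nat) t (\(p : Nat). \(ζ : Nat). succ ζ) z) 0 0)
  ~> refl Nat ((\(t : Nat). elimNat (\(z : Nat). (\(κ : Type0). κ) Nat) 0 (\(q : Nat). \(p : Nat). succ p) t) 0)
  ~> refl Nat (elimNat (\(t : Nat). (\(z : Type0). z) Nat) 0 (\(κ : Nat). \(q : Nat). succ q) 0)
  ~> refl Nat 0
the term's type:
  Eq Nat 0 0


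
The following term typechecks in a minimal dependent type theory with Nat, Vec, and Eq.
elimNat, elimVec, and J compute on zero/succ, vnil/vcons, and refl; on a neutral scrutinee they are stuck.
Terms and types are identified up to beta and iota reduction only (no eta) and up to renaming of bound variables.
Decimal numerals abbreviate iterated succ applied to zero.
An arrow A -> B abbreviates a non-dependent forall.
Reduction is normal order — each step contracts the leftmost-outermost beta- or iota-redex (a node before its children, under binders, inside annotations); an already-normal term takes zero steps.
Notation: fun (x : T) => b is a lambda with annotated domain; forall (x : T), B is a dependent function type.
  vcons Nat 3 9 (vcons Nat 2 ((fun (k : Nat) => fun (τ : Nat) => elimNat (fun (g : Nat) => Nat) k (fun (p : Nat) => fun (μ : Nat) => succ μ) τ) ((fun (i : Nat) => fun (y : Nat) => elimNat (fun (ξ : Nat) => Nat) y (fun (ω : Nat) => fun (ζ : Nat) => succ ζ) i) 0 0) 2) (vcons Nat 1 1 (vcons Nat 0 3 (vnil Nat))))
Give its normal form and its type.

resulting normal form:
  vcons Nat 3 9 (vcons Nat 2 2 (vcons Nat 1 1 (vcons Nat 0 3 (vnil Nat))))
the term's type:
  Vec Nat 4


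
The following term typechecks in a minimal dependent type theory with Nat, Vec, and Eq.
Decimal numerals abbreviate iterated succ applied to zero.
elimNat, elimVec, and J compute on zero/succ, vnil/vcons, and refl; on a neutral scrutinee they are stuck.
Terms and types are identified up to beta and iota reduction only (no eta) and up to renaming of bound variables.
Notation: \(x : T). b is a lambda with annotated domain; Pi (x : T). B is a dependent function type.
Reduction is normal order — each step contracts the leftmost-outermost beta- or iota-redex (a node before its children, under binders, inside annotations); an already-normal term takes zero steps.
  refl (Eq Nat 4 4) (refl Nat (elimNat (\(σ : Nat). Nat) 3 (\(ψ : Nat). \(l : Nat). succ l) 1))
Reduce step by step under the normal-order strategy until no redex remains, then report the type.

normal-order reduction sequence:
  refl (Eq Nat 4 4) (refl Nat (elimNat (\(σ : Nat). Nat) 3 (\(ψ : Nat). \(l : Nat). succ l) 1))
  ~> refl (Eq Nat 4 4) (refl Nat ((\(σ : Nat). \(ψ : Nat). succ ψ) 0 (elimNat (\(l : Nat). Nat) 3 (\(η : Nat). \(p : Nat). succ p) 0)))
  ~> refl (Eq Nat 4 4) (refl Nat ((\(σ : Nat). succ σ) (elimNat (\(ψ : Nat). Nat) 3 (\(l : Nat). \(η : Nat). succ η) 0)))
  ~> refl (Eq Nat 4 4) (refl Nat (succ (elimNat (\(σ : Nat). Nat) 3 (\(ψ : Nat). \(l : Nat). succ l) 0)))
  ~> refl (Eq Nat 4 4) (refl Nat 4)
the term's type:
  Eq (Eq Nat 4 4) (refl Nat 4) (refl Nat 4)


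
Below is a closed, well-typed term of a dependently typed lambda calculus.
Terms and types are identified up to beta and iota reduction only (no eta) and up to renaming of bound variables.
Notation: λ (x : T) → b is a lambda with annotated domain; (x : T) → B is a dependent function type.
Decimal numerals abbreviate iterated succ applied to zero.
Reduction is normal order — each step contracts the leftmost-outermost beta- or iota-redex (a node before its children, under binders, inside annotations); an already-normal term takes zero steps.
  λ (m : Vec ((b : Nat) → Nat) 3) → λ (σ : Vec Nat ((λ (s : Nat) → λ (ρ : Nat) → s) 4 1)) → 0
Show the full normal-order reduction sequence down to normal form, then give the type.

normal-order reduction:
  λ (m : Vec ((b : Nat) → Nat) 3) → λ (σ : Vec Nat ((λ (s : Nat) → λ (ρ : Nat) → s) 4 1)) → 0
  ~> λ (m : Vec ((b : Nat) → Nat) 3) → λ (σ : Vec Nat ((λ (s : Nat) → 4) 1)) → 0
  ~> λ (m : Vec ((b : Nat) → Nat) 3) → λ (σ : Vec Nat 4) → 0
type:
  (m : Vec ((b : Nat) → Nat) 3) → (σ : Vec Nat 4) → Nat


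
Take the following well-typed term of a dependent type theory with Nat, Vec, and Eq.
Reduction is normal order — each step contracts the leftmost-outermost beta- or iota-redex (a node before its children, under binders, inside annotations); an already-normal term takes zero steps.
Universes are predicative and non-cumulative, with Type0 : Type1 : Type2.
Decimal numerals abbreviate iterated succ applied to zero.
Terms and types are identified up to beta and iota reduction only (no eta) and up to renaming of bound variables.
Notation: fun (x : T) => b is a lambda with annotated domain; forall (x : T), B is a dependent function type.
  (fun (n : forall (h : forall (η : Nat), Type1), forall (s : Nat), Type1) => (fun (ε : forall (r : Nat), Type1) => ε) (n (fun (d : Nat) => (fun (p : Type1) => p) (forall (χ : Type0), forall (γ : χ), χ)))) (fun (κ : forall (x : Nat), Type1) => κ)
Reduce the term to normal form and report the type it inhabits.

normal form:
  fun (n : Nat) => forall (h : Type0), forall (η : h), h
the term's type:
  forall (n : Nat), Type1
observation: the leftmost-outermost redex is a beta-redex, and normalization takes 4 steps.


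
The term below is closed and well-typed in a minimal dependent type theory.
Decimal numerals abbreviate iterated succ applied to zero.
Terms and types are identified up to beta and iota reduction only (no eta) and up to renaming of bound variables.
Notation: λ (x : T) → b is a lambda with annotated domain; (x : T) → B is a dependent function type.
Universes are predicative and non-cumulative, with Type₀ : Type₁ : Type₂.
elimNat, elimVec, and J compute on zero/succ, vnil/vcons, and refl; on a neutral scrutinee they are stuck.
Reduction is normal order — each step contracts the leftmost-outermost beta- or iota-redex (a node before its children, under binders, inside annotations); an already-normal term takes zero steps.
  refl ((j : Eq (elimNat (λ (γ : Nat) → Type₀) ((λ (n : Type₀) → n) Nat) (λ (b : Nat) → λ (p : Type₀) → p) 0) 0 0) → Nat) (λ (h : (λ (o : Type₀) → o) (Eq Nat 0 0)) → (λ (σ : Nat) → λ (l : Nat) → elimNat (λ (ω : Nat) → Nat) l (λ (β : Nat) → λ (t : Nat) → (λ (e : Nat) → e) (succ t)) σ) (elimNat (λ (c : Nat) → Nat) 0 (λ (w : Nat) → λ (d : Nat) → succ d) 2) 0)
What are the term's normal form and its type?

reduced normal form:
  refl ((j : Eq Nat 0 0) → Nat) (λ (γ : Eq Nat 0 0) → 2)
the term's type:
  Eq ((j : Eq Nat 0 0) → Nat) (λ (γ : Eq Nat 0 0) → 2) (λ (n : Eq Nat 0 0) → 2)
observation: 20 normal-order steps separate the term from its normal form.


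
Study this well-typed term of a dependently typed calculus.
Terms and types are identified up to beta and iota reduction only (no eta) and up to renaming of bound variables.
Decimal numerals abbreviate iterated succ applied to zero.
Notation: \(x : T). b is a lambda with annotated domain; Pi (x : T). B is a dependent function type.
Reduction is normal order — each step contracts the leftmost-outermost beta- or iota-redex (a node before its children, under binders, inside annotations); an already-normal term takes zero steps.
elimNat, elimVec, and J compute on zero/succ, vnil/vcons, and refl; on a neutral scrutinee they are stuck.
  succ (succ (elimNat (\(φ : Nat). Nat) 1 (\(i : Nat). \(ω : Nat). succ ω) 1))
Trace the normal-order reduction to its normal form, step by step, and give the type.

normal-order reduction sequence:
  succ (succ (elimNat (\(φ : Nat). Nat) 1 (\(i : Nat). \(ω : Nat). succ ω) 1))
  ~> succ (succ ((\(φ : Nat). \(i : Nat). succ i) 0 (elimNat (\(ω : Nat). Nat) 1 (\(m : Nat). \(l : Nat). succ l) 0)))
  ~> succ (succ ((\(φ : Nat). succ φ) (elimNat (\(i : Nat). Nat) 1 (\(ω : Nat). \(m : Nat). succ m) 0)))
  ~> succ (succ (succ (elimNat (\(φ : Nat). Nat) 1 (\(i : Nat). \(ω : Nat). succ ω) 0)))
  ~> 4
the term's type:
  Nat


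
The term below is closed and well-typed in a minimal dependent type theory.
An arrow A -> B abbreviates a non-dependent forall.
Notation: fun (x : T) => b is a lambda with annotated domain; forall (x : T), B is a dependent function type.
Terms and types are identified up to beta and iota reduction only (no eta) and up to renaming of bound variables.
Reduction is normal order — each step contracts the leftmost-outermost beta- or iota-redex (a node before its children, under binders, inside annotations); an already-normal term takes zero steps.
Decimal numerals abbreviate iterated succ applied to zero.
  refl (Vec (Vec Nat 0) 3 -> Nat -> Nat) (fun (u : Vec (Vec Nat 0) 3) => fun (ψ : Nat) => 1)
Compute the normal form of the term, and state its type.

resulting normal form:
  refl (Vec (Vec Nat 0) 3 -> Nat -> Nat) (fun (u : Vec (Vec Nat 0) 3) => fun (ψ : Nat) => 1)
inferred type:
  Eq (Vec (Vec Nat 0) 3 -> Nat -> Nat) (fun (u : Vec (Vec Nat 0) 3) => fun (ψ : Nat) => 1) (fun (g : Vec (Vec Nat 0) 3) => fun (φ : Nat) => 1)
observation: the term is already in normal form.


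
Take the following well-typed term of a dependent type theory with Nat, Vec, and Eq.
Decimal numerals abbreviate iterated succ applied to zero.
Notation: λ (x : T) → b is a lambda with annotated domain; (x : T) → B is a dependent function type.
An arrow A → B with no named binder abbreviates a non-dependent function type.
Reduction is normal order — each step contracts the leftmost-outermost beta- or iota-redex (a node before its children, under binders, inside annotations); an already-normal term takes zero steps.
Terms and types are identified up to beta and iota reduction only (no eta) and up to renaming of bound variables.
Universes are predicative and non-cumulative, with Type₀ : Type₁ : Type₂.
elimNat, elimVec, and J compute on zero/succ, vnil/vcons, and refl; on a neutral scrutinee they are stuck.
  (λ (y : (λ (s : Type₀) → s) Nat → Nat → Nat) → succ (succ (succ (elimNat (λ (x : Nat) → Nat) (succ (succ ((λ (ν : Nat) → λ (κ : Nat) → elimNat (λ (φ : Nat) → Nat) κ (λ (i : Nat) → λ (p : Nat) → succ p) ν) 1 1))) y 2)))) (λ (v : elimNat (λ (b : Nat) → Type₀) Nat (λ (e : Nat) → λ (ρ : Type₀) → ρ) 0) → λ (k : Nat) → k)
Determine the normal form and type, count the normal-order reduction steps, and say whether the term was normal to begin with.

reduced normal form:
  7
the term's type:
  Nat
reduction steps (normal order): 14
term was already normal: no
first redex: a beta-redex


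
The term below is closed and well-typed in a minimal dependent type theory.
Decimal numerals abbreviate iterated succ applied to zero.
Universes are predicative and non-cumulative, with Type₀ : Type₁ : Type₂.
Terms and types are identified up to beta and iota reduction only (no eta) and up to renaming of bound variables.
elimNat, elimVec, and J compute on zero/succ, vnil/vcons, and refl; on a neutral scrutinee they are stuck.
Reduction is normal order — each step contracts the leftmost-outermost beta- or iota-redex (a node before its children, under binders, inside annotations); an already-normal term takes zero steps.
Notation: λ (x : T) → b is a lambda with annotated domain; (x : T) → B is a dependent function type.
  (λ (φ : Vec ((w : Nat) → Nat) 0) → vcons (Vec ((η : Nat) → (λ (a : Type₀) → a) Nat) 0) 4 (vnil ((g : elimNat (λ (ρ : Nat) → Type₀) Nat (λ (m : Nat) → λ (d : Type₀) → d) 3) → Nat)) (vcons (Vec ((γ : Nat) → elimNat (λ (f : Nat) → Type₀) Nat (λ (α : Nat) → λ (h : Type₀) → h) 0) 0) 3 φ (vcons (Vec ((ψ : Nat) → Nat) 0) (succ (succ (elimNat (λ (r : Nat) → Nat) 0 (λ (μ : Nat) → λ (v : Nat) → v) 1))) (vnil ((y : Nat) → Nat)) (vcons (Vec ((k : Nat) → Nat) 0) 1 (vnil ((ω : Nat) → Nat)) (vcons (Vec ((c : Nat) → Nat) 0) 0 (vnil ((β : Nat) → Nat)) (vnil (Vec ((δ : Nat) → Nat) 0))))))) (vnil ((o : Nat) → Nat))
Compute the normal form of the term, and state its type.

resulting normal form:
  vcons (Vec ((φ : Nat) → Nat) 0) 4 (vnil ((w : Nat) → Nat)) (vcons (Vec ((η : Nat) → Nat) 0) 3 (vnil ((a : Nat) → Nat)) (vcons (Vec ((g : Nat) → Nat) 0) 2 (vnil ((ρ : Nat) → Nat)) (vcons (Vec ((m : Nat) → Nat) 0) 1 (vnil ((d : Nat) → Nat)) (vcons (Vec ((γ : Nat) → Nat) 0) 0 (vnil ((f : Nat) → Nat)) (vnil (Vec ((α : Nat) → Nat) 0))))))
inferred type:
  Vec (Vec ((φ : Nat) → Nat) 0) 5
observation: contracting a beta-redex first, the term normalizes in 17 steps.


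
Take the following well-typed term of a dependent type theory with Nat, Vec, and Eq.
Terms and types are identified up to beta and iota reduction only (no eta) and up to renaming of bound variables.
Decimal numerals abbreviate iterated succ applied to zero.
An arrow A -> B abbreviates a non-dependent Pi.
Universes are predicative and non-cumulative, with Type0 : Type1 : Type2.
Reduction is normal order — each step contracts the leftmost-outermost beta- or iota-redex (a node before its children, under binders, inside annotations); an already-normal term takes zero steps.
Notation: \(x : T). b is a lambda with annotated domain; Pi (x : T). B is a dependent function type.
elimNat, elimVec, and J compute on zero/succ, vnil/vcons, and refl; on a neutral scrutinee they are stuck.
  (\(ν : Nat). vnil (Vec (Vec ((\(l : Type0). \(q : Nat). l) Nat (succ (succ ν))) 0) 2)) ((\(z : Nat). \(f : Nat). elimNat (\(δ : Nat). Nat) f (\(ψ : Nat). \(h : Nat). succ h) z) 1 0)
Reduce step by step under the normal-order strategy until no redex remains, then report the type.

normal-order reduction sequence:
  (\(ν : Nat). vnil (Vec (Vec ((\(l : Type0). \(q : Nat). l) Nat (succ (succ ν))) 0) 2)) ((\(z : Nat). \(f : Nat). elimNat (\(δ : Nat). Nat) f (\(ψ : Nat). \(h : Nat). succ h) z) 1 0)
  ~> vnil (Vec (Vec ((\(ν : Type0). \(l : Nat). ν) Nat (succ (succ ((\(q : Nat). \(z : Nat). elimNat (\(f : Nat). Nat) z (\(δ : Nat). \(ψ : Nat). succ ψ) q) 1 0)))) 0) 2)
  ~> vnil (Vec (Vec ((\(ν : Nat). Nat) (succ (succ ((\(l : Nat). \(q : Nat). elimNat (\(z : Nat). Nat) q (\(f : Nat). \(δ : Nat). succ δ) l) 1 0)))) 0) 2)
  ~> vnil (Vec (Vec Nat 0) 2)
type:
  Vec (Vec (Vec Nat 0) 2) 0


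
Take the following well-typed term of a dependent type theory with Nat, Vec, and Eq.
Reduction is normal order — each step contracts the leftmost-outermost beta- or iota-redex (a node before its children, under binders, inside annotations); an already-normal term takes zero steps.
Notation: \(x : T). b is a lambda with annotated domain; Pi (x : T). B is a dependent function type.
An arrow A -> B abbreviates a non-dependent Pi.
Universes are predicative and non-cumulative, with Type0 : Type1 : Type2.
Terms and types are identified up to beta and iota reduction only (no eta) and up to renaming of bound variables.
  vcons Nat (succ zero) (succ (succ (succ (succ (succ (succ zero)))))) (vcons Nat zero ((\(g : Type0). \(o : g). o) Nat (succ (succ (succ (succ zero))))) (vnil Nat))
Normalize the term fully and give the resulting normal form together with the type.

resulting normal form:
  vcons Nat (succ zero) (succ (succ (succ (succ (succ (succ zero)))))) (vcons Nat zero (succ (succ (succ (succ zero)))) (vnil Nat))
type:
  Vec Nat (succ (succ zero))


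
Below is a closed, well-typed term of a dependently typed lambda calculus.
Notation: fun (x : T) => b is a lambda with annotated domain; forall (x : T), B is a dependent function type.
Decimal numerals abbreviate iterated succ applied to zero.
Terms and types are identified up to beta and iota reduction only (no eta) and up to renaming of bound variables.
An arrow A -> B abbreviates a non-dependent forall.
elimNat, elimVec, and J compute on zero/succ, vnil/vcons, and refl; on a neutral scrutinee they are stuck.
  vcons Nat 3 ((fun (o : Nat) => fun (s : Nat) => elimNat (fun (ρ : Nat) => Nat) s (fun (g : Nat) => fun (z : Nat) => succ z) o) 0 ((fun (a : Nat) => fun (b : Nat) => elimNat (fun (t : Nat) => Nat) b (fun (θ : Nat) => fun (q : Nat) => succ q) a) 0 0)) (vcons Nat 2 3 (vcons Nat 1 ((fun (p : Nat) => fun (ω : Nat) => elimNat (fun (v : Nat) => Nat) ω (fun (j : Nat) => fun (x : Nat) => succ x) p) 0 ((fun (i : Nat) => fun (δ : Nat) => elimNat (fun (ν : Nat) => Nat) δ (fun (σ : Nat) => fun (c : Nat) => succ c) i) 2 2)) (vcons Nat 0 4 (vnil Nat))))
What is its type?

the term's type:
  Vec Nat 4


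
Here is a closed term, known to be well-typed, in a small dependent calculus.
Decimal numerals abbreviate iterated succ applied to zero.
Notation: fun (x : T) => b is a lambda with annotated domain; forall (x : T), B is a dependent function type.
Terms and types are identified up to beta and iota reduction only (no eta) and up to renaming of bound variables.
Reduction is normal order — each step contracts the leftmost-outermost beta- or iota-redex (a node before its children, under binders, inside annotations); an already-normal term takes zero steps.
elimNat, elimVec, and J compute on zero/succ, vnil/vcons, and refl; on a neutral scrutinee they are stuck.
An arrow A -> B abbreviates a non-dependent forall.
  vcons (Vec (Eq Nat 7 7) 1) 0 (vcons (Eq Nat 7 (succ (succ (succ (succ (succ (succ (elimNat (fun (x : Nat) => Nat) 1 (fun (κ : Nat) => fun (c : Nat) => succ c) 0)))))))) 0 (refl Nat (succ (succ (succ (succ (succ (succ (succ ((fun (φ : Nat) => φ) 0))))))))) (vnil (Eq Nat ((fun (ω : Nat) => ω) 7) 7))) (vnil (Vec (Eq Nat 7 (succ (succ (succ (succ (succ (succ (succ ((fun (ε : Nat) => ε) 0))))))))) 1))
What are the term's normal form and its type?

resulting normal form:
  vcons (Vec (Eq Nat 7 7) 1) 0 (vcons (Eq Nat 7 7) 0 (refl Nat 7) (vnil (Eq Nat 7 7))) (vnil (Vec (Eq Nat 7 7) 1))
the term's type:
  Vec (Vec (Eq Nat 7 7) 1) 1


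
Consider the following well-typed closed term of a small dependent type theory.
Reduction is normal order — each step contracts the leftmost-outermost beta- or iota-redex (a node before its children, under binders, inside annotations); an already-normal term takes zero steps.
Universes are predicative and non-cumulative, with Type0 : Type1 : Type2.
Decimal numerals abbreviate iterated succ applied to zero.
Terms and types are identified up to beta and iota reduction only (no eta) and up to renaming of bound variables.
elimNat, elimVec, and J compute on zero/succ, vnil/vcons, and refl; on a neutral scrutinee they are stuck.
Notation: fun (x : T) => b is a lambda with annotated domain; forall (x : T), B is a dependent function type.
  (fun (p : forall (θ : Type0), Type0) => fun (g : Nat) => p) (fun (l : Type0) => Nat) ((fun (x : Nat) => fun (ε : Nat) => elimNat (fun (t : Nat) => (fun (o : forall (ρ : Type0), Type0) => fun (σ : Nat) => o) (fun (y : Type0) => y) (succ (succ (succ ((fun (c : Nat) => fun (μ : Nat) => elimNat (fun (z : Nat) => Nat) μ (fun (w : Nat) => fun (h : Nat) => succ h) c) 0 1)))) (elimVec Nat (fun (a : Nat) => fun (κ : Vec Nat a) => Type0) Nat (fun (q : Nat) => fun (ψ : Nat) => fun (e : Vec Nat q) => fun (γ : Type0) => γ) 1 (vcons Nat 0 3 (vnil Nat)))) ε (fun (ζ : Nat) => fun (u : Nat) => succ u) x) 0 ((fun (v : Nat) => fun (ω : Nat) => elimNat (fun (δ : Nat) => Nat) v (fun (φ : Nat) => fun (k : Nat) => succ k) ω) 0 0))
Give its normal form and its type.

resulting normal form:
  fun (p : Type0) => Nat
type:
  forall (p : Type0), Type0


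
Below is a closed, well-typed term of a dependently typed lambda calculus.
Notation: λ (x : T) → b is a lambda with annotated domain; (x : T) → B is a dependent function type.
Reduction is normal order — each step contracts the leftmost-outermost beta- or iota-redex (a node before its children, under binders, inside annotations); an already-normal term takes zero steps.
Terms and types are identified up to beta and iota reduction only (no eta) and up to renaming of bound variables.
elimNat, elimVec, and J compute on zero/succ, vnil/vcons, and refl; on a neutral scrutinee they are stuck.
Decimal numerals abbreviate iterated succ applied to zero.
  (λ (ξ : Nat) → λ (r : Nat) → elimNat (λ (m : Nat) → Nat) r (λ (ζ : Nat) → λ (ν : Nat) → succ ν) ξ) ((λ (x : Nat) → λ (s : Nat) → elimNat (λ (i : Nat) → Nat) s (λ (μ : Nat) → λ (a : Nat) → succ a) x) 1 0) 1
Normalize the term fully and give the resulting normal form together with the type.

reduced normal form:
  2
inferred type:
  Nat


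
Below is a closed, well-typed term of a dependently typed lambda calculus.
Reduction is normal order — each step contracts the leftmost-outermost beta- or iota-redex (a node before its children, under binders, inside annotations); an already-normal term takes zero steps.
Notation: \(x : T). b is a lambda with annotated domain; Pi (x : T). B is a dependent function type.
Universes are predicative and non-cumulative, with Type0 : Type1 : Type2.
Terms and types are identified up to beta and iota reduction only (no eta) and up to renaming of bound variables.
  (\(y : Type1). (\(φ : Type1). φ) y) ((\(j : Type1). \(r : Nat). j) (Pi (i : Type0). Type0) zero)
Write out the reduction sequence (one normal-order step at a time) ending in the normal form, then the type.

normal-order reduction sequence:
  (\(y : Type1). (\(φ : Type1). φ) y) ((\(j : Type1). \(r : Nat). j) (Pi (i : Type0). Type0) zero)
  ~> (\(y : Type1). y) ((\(φ : Type1). \(j : Nat). φ) (Pi (r : Type0). Type0) zero)
  ~> (\(y : Type1). \(φ : Nat). y) (Pi (j : Type0). Type0) zero
  ~> (\(y : Nat). Pi (φ : Type0). Type0) zero
  ~> Pi (y : Type0). Type0
inferred type:
  Type1


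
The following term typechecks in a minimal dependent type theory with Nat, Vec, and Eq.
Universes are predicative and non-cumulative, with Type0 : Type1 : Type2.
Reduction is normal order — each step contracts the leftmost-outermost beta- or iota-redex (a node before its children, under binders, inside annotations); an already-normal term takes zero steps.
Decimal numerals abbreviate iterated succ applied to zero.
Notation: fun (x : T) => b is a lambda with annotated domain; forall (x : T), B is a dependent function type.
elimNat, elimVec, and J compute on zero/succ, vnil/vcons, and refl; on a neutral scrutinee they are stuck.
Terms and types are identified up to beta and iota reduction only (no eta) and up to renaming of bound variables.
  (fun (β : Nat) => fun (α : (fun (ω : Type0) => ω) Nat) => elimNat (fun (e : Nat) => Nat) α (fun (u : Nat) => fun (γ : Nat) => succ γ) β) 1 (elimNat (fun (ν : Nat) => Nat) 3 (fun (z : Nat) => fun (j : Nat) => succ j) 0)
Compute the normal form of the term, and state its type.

resulting normal form:
  4
the term's type:
  Nat
observation: reduction starts at a beta-redex, and 7 normal-order steps reach the normal form.


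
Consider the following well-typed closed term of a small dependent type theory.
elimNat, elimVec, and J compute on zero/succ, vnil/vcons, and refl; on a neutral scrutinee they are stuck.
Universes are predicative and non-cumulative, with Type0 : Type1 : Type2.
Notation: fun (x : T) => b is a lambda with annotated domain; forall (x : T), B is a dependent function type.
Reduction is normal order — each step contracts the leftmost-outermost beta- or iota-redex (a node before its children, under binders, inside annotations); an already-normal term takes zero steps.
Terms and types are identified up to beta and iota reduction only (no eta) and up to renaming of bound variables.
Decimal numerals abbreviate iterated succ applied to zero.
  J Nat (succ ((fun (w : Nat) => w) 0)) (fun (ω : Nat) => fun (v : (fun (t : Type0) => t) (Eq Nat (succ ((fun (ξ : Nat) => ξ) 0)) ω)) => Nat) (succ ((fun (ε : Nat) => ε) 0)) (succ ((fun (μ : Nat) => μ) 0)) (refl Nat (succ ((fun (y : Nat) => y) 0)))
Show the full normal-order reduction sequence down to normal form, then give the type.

normal-order reduction sequence:
  J Nat (succ ((fun (w : Nat) => w) 0)) (fun (ω : Nat) => fun (v : (fun (t : Type0) => t) (Eq Nat (succ ((fun (ξ : Nat) => ξ) 0)) ω)) => Nat) (succ ((fun (ε : Nat) => ε) 0)) (succ ((fun (μ : Nat) => μ) 0)) (refl Nat (succ ((fun (y : Nat) => y) 0)))
  ~> succ ((fun (w : Nat) => w) 0)
  ~> 1
type:
  Nat


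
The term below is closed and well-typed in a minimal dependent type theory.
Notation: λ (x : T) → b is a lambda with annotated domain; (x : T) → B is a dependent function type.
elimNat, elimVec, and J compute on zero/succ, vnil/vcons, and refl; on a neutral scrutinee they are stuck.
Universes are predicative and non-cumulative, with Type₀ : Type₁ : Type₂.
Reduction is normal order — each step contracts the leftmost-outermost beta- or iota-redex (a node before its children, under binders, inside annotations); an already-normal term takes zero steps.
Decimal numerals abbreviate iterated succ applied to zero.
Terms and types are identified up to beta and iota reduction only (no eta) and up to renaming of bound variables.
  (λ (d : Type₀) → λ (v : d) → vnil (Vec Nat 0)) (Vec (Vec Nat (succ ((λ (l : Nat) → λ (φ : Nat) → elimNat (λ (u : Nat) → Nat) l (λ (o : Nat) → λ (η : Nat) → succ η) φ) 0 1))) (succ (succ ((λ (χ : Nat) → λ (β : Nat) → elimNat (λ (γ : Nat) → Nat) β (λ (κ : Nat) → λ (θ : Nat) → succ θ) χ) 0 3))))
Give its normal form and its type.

resulting normal form:
  λ (d : Vec (Vec Nat 2) 5) → vnil (Vec Nat 0)
the term's type:
  (d : Vec (Vec Nat 2) 5) → Vec (Vec Nat 0) 0


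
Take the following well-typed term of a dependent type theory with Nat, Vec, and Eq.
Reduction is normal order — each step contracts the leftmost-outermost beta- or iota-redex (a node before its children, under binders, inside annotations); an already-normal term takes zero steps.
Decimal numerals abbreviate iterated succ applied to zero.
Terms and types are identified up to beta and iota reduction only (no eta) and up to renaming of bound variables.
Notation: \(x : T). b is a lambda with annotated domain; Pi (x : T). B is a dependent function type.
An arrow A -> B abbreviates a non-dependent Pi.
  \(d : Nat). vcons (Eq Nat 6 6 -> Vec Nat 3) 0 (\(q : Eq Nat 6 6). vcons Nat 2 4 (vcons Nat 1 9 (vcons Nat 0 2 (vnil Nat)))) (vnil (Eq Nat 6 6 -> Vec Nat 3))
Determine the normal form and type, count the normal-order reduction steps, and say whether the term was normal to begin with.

resulting normal form:
  \(d : Nat). vcons (Eq Nat 6 6 -> Vec Nat 3) 0 (\(q : Eq Nat 6 6). vcons Nat 2 4 (vcons Nat 1 9 (vcons Nat 0 2 (vnil Nat)))) (vnil (Eq Nat 6 6 -> Vec Nat 3))
inferred type:
  Nat -> Vec (Eq Nat 6 6 -> Vec Nat 3) 1
steps to reach normal form (normal order): 0
started in normal form: yes


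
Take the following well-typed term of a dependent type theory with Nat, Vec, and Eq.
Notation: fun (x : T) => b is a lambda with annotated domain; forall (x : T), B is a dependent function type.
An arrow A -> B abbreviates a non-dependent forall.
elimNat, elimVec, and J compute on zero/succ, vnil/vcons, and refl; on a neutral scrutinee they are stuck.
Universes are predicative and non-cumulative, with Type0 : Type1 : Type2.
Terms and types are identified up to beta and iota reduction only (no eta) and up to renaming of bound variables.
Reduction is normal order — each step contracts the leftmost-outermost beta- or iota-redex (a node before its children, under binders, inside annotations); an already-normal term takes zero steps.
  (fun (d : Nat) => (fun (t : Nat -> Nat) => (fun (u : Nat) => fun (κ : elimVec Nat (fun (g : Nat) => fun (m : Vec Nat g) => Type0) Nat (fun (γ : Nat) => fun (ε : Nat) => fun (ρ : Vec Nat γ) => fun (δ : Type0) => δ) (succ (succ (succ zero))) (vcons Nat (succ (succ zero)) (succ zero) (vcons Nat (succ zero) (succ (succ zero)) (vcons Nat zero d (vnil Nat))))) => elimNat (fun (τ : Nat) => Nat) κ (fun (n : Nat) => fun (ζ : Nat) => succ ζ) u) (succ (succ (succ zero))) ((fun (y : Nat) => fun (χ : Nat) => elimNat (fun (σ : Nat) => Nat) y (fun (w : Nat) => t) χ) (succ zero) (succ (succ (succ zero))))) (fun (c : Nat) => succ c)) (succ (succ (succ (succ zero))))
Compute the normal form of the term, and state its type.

normal form:
  succ (succ (succ (succ (succ (succ (succ zero))))))
the term's type:
  Nat
observation: reduction starts at a beta-redex, and 26 normal-order steps reach the normal form.


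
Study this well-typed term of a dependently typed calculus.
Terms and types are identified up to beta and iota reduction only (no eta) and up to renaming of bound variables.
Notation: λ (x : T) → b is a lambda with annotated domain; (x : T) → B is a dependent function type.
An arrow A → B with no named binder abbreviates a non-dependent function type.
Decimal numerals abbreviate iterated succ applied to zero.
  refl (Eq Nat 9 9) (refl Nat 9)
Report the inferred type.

the term's type:
  Eq (Eq Nat 9 9) (refl Nat 9) (refl Nat 9)


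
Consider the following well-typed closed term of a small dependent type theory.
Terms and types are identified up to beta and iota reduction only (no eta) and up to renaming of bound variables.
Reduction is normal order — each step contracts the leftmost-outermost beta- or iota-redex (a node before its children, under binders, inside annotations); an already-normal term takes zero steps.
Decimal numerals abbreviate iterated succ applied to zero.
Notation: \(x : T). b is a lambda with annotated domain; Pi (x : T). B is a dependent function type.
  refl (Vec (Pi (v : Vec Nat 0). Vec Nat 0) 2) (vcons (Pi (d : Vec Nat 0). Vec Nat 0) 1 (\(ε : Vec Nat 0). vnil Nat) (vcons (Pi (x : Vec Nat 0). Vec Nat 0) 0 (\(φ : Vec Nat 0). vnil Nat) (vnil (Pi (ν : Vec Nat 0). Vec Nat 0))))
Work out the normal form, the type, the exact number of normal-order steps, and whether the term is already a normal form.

reduced normal form:
  refl (Vec (Pi (v : Vec Nat 0). Vec Nat 0) 2) (vcons (Pi (d : Vec Nat 0). Vec Nat 0) 1 (\(ε : Vec Nat 0). vnil Nat) (vcons (Pi (x : Vec Nat 0). Vec Nat 0) 0 (\(φ : Vec Nat 0). vnil Nat) (vnil (Pi (ν : Vec Nat 0). Vec Nat 0))))
inferred type:
  Eq (Vec (Pi (v : Vec Nat 0). Vec Nat 0) 2) (vcons (Pi (d : Vec Nat 0). Vec Nat 0) 1 (\(ε : Vec Nat 0). vnil Nat) (vcons (Pi (x : Vec Nat 0). Vec Nat 0) 0 (\(φ : Vec Nat 0). vnil Nat) (vnil (Pi (ν : Vec Nat 0). Vec Nat 0)))) (vcons (Pi (α : Vec Nat 0). Vec Nat 0) 1 (\(κ : Vec Nat 0). vnil Nat) (vcons (Pi (l : Vec Nat 0). Vec Nat 0) 0 (\(z : Vec Nat 0). vnil Nat) (vnil (Pi (a : Vec Nat 0). Vec Nat 0))))
reduction steps (normal order): 0
term was already normal: yes


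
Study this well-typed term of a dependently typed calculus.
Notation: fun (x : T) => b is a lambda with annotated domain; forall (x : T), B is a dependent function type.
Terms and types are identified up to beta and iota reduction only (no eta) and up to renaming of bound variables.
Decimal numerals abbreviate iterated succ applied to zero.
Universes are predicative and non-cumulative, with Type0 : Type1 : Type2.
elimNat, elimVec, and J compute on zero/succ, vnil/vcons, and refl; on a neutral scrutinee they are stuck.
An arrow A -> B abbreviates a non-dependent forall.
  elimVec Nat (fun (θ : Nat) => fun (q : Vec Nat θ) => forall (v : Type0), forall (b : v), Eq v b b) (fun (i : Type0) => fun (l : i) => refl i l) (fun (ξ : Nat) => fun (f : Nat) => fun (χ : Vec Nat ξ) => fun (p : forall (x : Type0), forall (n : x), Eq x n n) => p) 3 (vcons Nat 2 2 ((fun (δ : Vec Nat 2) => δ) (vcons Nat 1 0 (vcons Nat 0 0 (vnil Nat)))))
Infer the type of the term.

type:
  forall (θ : Type0), forall (q : θ), Eq θ q q


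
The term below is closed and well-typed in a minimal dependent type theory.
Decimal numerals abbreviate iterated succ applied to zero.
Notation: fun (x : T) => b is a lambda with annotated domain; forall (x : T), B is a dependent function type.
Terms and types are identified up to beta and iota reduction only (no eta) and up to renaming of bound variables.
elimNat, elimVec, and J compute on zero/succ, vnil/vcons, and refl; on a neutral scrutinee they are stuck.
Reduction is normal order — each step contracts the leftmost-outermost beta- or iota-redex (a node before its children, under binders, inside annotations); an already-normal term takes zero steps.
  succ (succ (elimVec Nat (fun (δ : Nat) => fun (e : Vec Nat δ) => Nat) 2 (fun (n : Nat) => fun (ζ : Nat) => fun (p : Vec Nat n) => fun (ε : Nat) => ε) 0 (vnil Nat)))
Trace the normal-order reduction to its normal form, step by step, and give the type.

normal-order reduction:
  succ (succ (elimVec Nat (fun (δ : Nat) => fun (e : Vec Nat δ) => Nat) 2 (fun (n : Nat) => fun (ζ : Nat) => fun (p : Vec Nat n) => fun (ε : Nat) => ε) 0 (vnil Nat)))
  ~> 4
type:
  Nat


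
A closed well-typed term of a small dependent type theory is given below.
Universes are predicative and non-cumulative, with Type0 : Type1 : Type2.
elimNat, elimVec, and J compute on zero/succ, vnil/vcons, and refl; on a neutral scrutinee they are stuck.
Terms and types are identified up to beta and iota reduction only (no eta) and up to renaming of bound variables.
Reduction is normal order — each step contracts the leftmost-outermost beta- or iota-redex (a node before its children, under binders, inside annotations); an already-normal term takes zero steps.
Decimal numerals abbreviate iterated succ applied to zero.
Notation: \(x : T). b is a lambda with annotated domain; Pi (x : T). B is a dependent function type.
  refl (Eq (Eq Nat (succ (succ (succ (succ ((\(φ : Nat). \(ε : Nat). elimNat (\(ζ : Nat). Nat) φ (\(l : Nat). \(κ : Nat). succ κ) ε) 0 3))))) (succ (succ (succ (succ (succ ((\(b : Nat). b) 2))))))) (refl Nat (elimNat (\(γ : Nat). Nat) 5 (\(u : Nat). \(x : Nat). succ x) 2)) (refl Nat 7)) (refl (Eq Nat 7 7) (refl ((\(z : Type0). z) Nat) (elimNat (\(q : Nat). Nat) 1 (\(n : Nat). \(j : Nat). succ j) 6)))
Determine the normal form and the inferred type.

normal form:
  refl (Eq (Eq Nat 7 7) (refl Nat 7) (refl Nat 7)) (refl (Eq Nat 7 7) (refl Nat 7))
inferred type:
  Eq (Eq (Eq Nat 7 7) (refl Nat 7) (refl Nat 7)) (refl (Eq Nat 7 7) (refl Nat 7)) (refl (Eq Nat 7 7) (refl Nat 7))
observation: the term reaches its normal form after 40 normal-order steps.
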